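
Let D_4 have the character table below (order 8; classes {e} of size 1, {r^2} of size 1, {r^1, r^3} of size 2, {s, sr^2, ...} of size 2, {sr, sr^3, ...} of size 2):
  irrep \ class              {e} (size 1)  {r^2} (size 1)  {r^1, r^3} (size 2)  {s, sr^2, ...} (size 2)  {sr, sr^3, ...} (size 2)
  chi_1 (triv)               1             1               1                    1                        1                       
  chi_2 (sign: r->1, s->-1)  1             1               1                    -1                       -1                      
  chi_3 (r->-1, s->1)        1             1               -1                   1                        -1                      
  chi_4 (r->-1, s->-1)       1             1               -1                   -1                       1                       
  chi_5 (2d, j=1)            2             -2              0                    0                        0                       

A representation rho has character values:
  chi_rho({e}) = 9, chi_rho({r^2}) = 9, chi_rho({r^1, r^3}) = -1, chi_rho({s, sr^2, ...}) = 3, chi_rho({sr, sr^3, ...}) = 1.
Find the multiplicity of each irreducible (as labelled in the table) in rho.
Multiplicities: chi_1: 3, chi_2: 1, chi_3: 3, chi_4: 2, chi_5: 0.

Argument: Use <chi_rho, chi> = (1/|G|) sum_C |C| * chi_rho(C) * conj(chi(C)) with |G| = 8 for each irreducible chi in the table:
  <chi_rho, chi_1> = (1/8)[1*(9)*conj(1) + 1*(9)*conj(1) + 2*(-1)*conj(1) + 2*(3)*conj(1) + 2*(1)*conj(1)]
      = (1/8)[(9) + (9) + (-2) + (6) + (2)] = 24/8 = 3
  <chi_rho, chi_2> = (1/8)[1*(9)*conj(1) + 1*(9)*conj(1) + 2*(-1)*conj(1) + 2*(3)*conj(-1) + 2*(1)*conj(-1)]
      = (1/8)[(9) + (9) + (-2) + (-6) + (-2)] = 8/8 = 1
  <chi_rho, chi_3> = (1/8)[1*(9)*conj(1) + 1*(9)*conj(1) + 2*(-1)*conj(-1) + 2*(3)*conj(1) + 2*(1)*conj(-1)]
      = (1/8)[(9) + (9) + (2) + (6) + (-2)] = 24/8 = 3
  <chi_rho, chi_4> = (1/8)[1*(9)*conj(1) + 1*(9)*conj(1) + 2*(-1)*conj(-1) + 2*(3)*conj(-1) + 2*(1)*conj(1)]
      = (1/8)[(9) + (9) + (2) + (-6) + (2)] = 16/8 = 2
  <chi_rho, chi_5> = (1/8)[1*(9)*conj(2) + 1*(9)*conj(-2) + 2*(-1)*conj(0) + 2*(3)*conj(0) + 2*(1)*conj(0)]
      = (1/8)[(18) + (-18) + (0) + (0) + (0)] = 0/8 = 0
Dimension check: dim(rho) = sum (mult * dim) = 3*1 + 1*1 + 3*1 + 2*1 + 0*2 = 9 = chi_rho(e) = 9.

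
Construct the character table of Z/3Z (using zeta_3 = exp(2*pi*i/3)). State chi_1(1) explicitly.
Character table of Z/3Z (irreps indexed chi_0,...,chi_2 with chi_k(m) = zeta_3^(k*m), zeta_3 = exp(2*pi*i/3)):
  irrep \ class  {0} (size 1)  {1} (size 1)    {2} (size 1)  
  chi_0          1             1               1             
  chi_1          1             exp(2*I*pi/3)   exp(-2*I*pi/3)
  chi_2          1             exp(-2*I*pi/3)  exp(2*I*pi/3) 

Spot check: chi_1(1) = zeta_3^(1*1) = zeta_3^1 = exp(2*I*pi/3).

Reasoning: Z/3Z is abelian, so all 3 irreducible complex representations are 1-dimensional. They are given by chi_k(m) = zeta_3^(k*m) for k = 0,...,2. Row orthogonality: sum_m chi_k(m) conj(chi_l(m)) = 3 * [k = l].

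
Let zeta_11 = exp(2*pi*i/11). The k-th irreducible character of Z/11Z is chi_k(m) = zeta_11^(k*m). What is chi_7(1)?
chi_7(1) = zeta_11^7 = exp(-8*I*pi/11)

Justification: chi_7(1) = zeta_11^(7*1) = zeta_11^7. Since zeta_11^11 = 1, this equals zeta_11^7 = exp(2*pi*i*7/11) = exp(-8*I*pi/11).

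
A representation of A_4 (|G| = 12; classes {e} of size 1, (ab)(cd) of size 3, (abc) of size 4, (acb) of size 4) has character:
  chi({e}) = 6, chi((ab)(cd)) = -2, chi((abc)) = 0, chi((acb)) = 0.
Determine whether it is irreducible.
Not irreducible (reducible): <chi, chi> = 4 > 1.

Justification: <chi, chi> = (1/|G|) sum_C |C| * |chi(C)|^2 = (1/12)[1*|6|^2 + 3*|-2|^2 + 4*|0|^2 + 4*|0|^2]
  = (1/12)[(36) + (12) + (0) + (0)] = 48/12 = 4.
(Exp terms are combined using exp(i*s)*conj(exp(i*t)) = exp(i*(s-t)), and sums of them are collapsed using the identity that for every m > 1 the m distinct m-th roots of unity sum to 0, e.g. 1 + exp(2*I*pi/3) + exp(-2*I*pi/3) = 0.)
A character is irreducible iff <chi, chi> = 1, so this representation is reducible.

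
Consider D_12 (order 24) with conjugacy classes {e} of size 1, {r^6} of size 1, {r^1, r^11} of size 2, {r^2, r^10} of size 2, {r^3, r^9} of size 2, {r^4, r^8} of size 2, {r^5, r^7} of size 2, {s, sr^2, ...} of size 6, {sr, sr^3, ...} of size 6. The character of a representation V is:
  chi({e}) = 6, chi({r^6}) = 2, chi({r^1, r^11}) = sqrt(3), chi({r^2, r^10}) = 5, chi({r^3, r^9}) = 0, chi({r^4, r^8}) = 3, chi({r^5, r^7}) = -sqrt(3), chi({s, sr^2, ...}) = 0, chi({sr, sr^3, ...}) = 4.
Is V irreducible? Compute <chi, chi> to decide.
Not irreducible (reducible): <chi, chi> = 9 > 1.

Explanation: <chi, chi> = (1/|G|) sum_C |C| * |chi(C)|^2 = (1/24)[1*|6|^2 + 1*|2|^2 + 2*|sqrt(3)|^2 + 2*|5|^2 + 2*|0|^2 + 2*|3|^2 + 2*|-sqrt(3)|^2 + 6*|0|^2 + 6*|4|^2]
  = (1/24)[(36) + (4) + (6) + (50) + (0) + (18) + (6) + (0) + (96)] = 216/24 = 9.
A character is irreducible iff <chi, chi> = 1, so this representation is reducible.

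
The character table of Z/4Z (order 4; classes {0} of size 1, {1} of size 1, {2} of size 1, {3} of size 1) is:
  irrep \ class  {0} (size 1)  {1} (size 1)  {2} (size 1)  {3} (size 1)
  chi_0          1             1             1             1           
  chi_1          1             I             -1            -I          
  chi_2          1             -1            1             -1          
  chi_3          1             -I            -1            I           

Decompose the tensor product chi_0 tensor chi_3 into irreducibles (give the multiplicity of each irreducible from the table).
chi_0 tensor chi_3 = chi_3 (all other irreducibles have multiplicity 0).

Details: The character of a tensor product is the pointwise product (chi_0 * chi_3)(C) = chi_0(C) * chi_3(C):
  {0}: (1)*(1), {1}: (1)*(-I), {2}: (1)*(-1), {3}: (1)*(I)
so (chi_0 * chi_3) takes values
  {0} -> 1, {1} -> -I, {2} -> -1, {3} -> I.
Now take the inner product of this character with each irreducible chi from the table, <chi_0*chi_3, chi> = (1/4) sum_C |C| (chi_0*chi_3)(C) conj(chi(C)):
  <chi_0*chi_3, chi_0> = (1/4)[1*(1)*conj(1) + 1*(-I)*conj(1) + 1*(-1)*conj(1) + 1*(I)*conj(1)]
      = (1/4)[(1) + (-I) + (-1) + (I)] = 0/4 = 0
  <chi_0*chi_3, chi_1> = (1/4)[1*(1)*conj(1) + 1*(-I)*conj(I) + 1*(-1)*conj(-1) + 1*(I)*conj(-I)]
      = (1/4)[(1) + (-1) + (1) + (-1)] = 0/4 = 0
  <chi_0*chi_3, chi_2> = (1/4)[1*(1)*conj(1) + 1*(-I)*conj(-1) + 1*(-1)*conj(1) + 1*(I)*conj(-1)]
      = (1/4)[(1) + (I) + (-1) + (-I)] = 0/4 = 0
  <chi_0*chi_3, chi_3> = (1/4)[1*(1)*conj(1) + 1*(-I)*conj(-I) + 1*(-1)*conj(-1) + 1*(I)*conj(I)]
      = (1/4)[(1) + (1) + (1) + (1)] = 4/4 = 1
(Exp terms are combined using exp(i*s)*conj(exp(i*t)) = exp(i*(s-t)), and sums of them are collapsed using the identity that for every m > 1 the m distinct m-th roots of unity sum to 0, e.g. 1 + exp(2*I*pi/3) + exp(-2*I*pi/3) = 0.)
Hence the multiplicities are chi_3: 1. Dimension check: dim(chi_0)*dim(chi_3) = 1*1 = 1 and sum (mult * dim) = 1*1 = 1.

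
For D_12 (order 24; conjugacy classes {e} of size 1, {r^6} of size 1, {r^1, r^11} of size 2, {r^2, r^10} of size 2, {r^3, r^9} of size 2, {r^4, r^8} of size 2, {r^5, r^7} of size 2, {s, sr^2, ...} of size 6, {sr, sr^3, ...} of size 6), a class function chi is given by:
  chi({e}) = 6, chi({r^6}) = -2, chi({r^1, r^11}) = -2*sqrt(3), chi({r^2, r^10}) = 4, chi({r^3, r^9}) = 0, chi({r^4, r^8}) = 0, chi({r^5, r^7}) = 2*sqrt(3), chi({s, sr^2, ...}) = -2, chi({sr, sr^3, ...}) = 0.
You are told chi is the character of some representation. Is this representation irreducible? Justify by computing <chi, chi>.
Not irreducible (reducible): <chi, chi> = 6 > 1.

<chi, chi> = (1/|G|) sum_C |C| * |chi(C)|^2 = (1/24)[1*|6|^2 + 1*|-2|^2 + 2*|-2*sqrt(3)|^2 + 2*|4|^2 + 2*|0|^2 + 2*|0|^2 + 2*|2*sqrt(3)|^2 + 6*|-2|^2 + 6*|0|^2]
  = (1/24)[(36) + (4) + (24) + (32) + (0) + (0) + (24) + (24) + (0)] = 144/24 = 6.
A character is irreducible iff <chi, chi> = 1, so this representation is reducible.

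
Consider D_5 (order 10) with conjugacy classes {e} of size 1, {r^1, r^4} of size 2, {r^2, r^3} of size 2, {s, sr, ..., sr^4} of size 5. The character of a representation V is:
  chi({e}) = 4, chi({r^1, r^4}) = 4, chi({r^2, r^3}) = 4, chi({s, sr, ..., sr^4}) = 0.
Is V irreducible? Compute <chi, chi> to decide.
Not irreducible (reducible): <chi, chi> = 8 > 1.

<chi, chi> = (1/|G|) sum_C |C| * |chi(C)|^2 = (1/10)[1*|4|^2 + 2*|4|^2 + 2*|4|^2 + 5*|0|^2]
  = (1/10)[(16) + (32) + (32) + (0)] = 80/10 = 8.
A character is irreducible iff <chi, chi> = 1, so this representation is reducible.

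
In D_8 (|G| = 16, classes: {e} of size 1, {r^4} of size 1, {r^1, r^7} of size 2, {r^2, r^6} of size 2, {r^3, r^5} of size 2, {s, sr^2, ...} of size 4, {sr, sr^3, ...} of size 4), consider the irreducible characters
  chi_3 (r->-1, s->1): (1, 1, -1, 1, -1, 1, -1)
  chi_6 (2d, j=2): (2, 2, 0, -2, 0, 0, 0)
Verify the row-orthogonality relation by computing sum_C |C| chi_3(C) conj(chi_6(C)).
Sum = 0; so <chi_3, chi_6> = 0 (distinct irreducibles are orthogonal).

Details: Compute term by term over conjugacy classes (|C| * chi_3(C) * conj(chi_6(C))):
  1*(1)*conj(2) + 1*(1)*conj(2) + 2*(-1)*conj(0) + 2*(1)*conj(-2) + 2*(-1)*conj(0) + 4*(1)*conj(0) + 4*(-1)*conj(0)
  = (2) + (2) + (0) + (-4) + (0) + (0) + (0)
  = 0.
Dividing by |G| = 16 gives 0/16 = 0, matching the row-orthogonality relation <chi_3, chi_6> = [chi_3 = chi_6].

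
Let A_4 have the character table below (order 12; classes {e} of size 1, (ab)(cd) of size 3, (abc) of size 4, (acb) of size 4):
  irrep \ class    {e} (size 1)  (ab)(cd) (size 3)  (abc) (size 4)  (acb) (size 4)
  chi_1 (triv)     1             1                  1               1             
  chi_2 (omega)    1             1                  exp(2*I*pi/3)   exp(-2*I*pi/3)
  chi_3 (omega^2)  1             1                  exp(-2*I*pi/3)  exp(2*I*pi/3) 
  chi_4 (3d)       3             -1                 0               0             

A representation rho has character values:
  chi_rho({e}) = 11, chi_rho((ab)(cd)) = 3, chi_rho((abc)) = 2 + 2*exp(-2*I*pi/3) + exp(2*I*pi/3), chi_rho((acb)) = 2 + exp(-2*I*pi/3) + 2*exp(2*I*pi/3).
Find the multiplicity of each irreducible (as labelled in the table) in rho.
Multiplicities: chi_1: 2, chi_2: 1, chi_3: 2, chi_4: 2.

Solution. Use <chi_rho, chi> = (1/|G|) sum_C |C| * chi_rho(C) * conj(chi(C)) with |G| = 12 for each irreducible chi in the table:
  <chi_rho, chi_1> = (1/12)[1*(11)*conj(1) + 3*(3)*conj(1) + 4*(2 + 2*exp(-2*I*pi/3) + exp(2*I*pi/3))*conj(1) + 4*(2 + exp(-2*I*pi/3) + 2*exp(2*I*pi/3))*conj(1)]
      = (1/12)[(11) + (9) + (8 + 8*exp(-2*I*pi/3) + 4*exp(2*I*pi/3)) + (8 + 4*exp(-2*I*pi/3) + 8*exp(2*I*pi/3))] = 24/12 = 2
  <chi_rho, chi_2> = (1/12)[1*(11)*conj(1) + 3*(3)*conj(1) + 4*(2 + 2*exp(-2*I*pi/3) + exp(2*I*pi/3))*conj(exp(2*I*pi/3)) + 4*(2 + exp(-2*I*pi/3) + 2*exp(2*I*pi/3))*conj(exp(-2*I*pi/3))]
      = (1/12)[(11) + (9) + (-4) + (-4)] = 12/12 = 1
  <chi_rho, chi_3> = (1/12)[1*(11)*conj(1) + 3*(3)*conj(1) + 4*(2 + 2*exp(-2*I*pi/3) + exp(2*I*pi/3))*conj(exp(-2*I*pi/3)) + 4*(2 + exp(-2*I*pi/3) + 2*exp(2*I*pi/3))*conj(exp(2*I*pi/3))]
      = (1/12)[(11) + (9) + (8 + 4*exp(-2*I*pi/3) + 8*exp(2*I*pi/3)) + (8 + 8*exp(-2*I*pi/3) + 4*exp(2*I*pi/3))] = 24/12 = 2
  <chi_rho, chi_4> = (1/12)[1*(11)*conj(3) + 3*(3)*conj(-1) + 4*(2 + 2*exp(-2*I*pi/3) + exp(2*I*pi/3))*conj(0) + 4*(2 + exp(-2*I*pi/3) + 2*exp(2*I*pi/3))*conj(0)]
      = (1/12)[(33) + (-9) + (0) + (0)] = 24/12 = 2
(Exp terms are combined using exp(i*s)*conj(exp(i*t)) = exp(i*(s-t)), and sums of them are collapsed using the identity that for every m > 1 the m distinct m-th roots of unity sum to 0, e.g. 1 + exp(2*I*pi/3) + exp(-2*I*pi/3) = 0.)
Dimension check: dim(rho) = sum (mult * dim) = 2*1 + 1*1 + 2*1 + 2*3 = 11 = chi_rho(e) = 11.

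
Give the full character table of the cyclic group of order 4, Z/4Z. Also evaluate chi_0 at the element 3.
Character table of Z/4Z (irreps indexed chi_0,...,chi_3 with chi_k(m) = zeta_4^(k*m), zeta_4 = exp(2*pi*i/4)):
  irrep \ class  {0} (size 1)  {1} (size 1)  {2} (size 1)  {3} (size 1)
  chi_0          1             1             1             1           
  chi_1          1             I             -1            -I          
  chi_2          1             -1            1             -1          
  chi_3          1             -I            -1            I           

Spot check: chi_0(3) = zeta_4^(0*3) = zeta_4^0 = 1.

Justification: Z/4Z is abelian, so all 4 irreducible complex representations are 1-dimensional. They are given by chi_k(m) = zeta_4^(k*m) for k = 0,...,3. Row orthogonality: sum_m chi_k(m) conj(chi_l(m)) = 4 * [k = l].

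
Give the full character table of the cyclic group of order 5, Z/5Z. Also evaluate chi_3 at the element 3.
Character table of Z/5Z (irreps indexed chi_0,...,chi_4 with chi_k(m) = zeta_5^(k*m), zeta_5 = exp(2*pi*i/5)):
  irrep \ class  {0} (size 1)  {1} (size 1)    {2} (size 1)    {3} (size 1)    {4} (size 1)  
  chi_0          1             1               1               1               1             
  chi_1          1             exp(2*I*pi/5)   exp(4*I*pi/5)   exp(-4*I*pi/5)  exp(-2*I*pi/5)
  chi_2          1             exp(4*I*pi/5)   exp(-2*I*pi/5)  exp(2*I*pi/5)   exp(-4*I*pi/5)
  chi_3          1             exp(-4*I*pi/5)  exp(2*I*pi/5)   exp(-2*I*pi/5)  exp(4*I*pi/5) 
  chi_4          1             exp(-2*I*pi/5)  exp(-4*I*pi/5)  exp(4*I*pi/5)   exp(2*I*pi/5) 

Spot check: chi_3(3) = zeta_5^(3*3) = zeta_5^9 = exp(-2*I*pi/5).

Details: Z/5Z is abelian, so all 5 irreducible complex representations are 1-dimensional. They are given by chi_k(m) = zeta_5^(k*m) for k = 0,...,4. Row orthogonality: sum_m chi_k(m) conj(chi_l(m)) = 5 * [k = l].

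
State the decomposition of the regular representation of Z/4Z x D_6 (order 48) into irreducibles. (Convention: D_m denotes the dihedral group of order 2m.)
Each irreducible V_i of dimension d_i appears with multiplicity d_i, i.e. rho_reg = (direct sum over all irreducibles V_i) d_i V_i. The irreducible dimensions for Z/4Z x D_6 are 1, 1, 1, 1, 1, 1, 1, 1, 1, 1, 1, 1, 1, 1, 1, 1, 2, 2, 2, 2, 2, 2, 2, 2: 16 irreducibles of dimension 1, each with multiplicity 1; 8 irreducibles of dimension 2, each with multiplicity 2. Total dimension 16*1*1 + 8*2*2 = 48 = |G|.

Reasoning: General theorem: in the regular representation of a finite group G, each irreducible appears with multiplicity equal to its dimension. Check: dim(rho_reg) = sum d_i^2 = 1 + 1 + 1 + 1 + 1 + 1 + 1 + 1 + 1 + 1 + 1 + 1 + 1 + 1 + 1 + 1 + 4 + 4 + 4 + 4 + 4 + 4 + 4 + 4 = 48 = |G|.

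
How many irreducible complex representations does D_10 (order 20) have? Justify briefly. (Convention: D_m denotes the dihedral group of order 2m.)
8

Derivation: The number of irreducible complex representations of a finite group equals its number of conjugacy classes. D_10 has 8 conjugacy classes (n/2 + 3 for n even), so D_10 (order 20) has exactly 8 irreducible complex representations.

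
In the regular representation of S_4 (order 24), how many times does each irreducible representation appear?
Each irreducible V_i of dimension d_i appears with multiplicity d_i, i.e. rho_reg = (direct sum over all irreducibles V_i) d_i V_i. The irreducible dimensions for S_4 are 1, 1, 2, 3, 3: 2 irreducibles of dimension 1, each with multiplicity 1; 1 irreducible of dimension 2, with multiplicity 2; 2 irreducibles of dimension 3, each with multiplicity 3. Total dimension 2*1*1 + 1*2*2 + 2*3*3 = 24 = |G|.

Reasoning: General theorem: in the regular representation of a finite group G, each irreducible appears with multiplicity equal to its dimension. Check: dim(rho_reg) = sum d_i^2 = 1 + 1 + 4 + 9 + 9 = 24 = |G|.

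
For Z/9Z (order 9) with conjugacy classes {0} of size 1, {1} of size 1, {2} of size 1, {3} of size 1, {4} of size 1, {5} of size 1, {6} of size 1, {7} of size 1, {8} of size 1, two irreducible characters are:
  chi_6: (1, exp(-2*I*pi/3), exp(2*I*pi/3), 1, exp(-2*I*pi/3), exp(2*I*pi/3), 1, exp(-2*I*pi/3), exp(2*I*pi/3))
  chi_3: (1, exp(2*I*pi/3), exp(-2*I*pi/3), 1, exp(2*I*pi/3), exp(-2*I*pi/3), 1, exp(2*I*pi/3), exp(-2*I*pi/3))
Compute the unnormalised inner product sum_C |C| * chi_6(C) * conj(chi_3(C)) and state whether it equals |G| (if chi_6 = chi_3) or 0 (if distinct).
Sum = 0; so <chi_6, chi_3> = 0 (distinct irreducibles are orthogonal).

Argument: Compute term by term over conjugacy classes (|C| * chi_6(C) * conj(chi_3(C))):
  1*(1)*conj(1) + 1*(exp(-2*I*pi/3))*conj(exp(2*I*pi/3)) + 1*(exp(2*I*pi/3))*conj(exp(-2*I*pi/3)) + 1*(1)*conj(1) + 1*(exp(-2*I*pi/3))*conj(exp(2*I*pi/3)) + 1*(exp(2*I*pi/3))*conj(exp(-2*I*pi/3)) + 1*(1)*conj(1) + 1*(exp(-2*I*pi/3))*conj(exp(2*I*pi/3)) + 1*(exp(2*I*pi/3))*conj(exp(-2*I*pi/3))
  = (1) + (exp(2*I*pi/3)) + (exp(-2*I*pi/3)) + (1) + (exp(2*I*pi/3)) + (exp(-2*I*pi/3)) + (1) + (exp(2*I*pi/3)) + (exp(-2*I*pi/3))
  = 0.
(Exp terms are combined using exp(i*s)*conj(exp(i*t)) = exp(i*(s-t)), and sums of them are collapsed using the identity that for every m > 1 the m distinct m-th roots of unity sum to 0, e.g. 1 + exp(2*I*pi/3) + exp(-2*I*pi/3) = 0.)
Dividing by |G| = 9 gives 0/9 = 0, matching the row-orthogonality relation <chi_6, chi_3> = [chi_6 = chi_3].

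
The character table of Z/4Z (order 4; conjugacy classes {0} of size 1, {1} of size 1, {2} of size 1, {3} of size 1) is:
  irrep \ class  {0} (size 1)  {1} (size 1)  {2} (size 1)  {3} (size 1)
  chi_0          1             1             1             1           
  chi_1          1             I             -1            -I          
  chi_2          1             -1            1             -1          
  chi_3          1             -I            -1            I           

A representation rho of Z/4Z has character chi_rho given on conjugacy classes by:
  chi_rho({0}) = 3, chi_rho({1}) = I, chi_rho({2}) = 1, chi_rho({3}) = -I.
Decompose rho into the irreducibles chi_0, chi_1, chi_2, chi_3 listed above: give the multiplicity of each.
Multiplicities: chi_0: 1, chi_1: 1, chi_2: 1, chi_3: 0.

Use <chi_rho, chi> = (1/|G|) sum_C |C| * chi_rho(C) * conj(chi(C)) with |G| = 4 for each irreducible chi in the table:
  <chi_rho, chi_0> = (1/4)[1*(3)*conj(1) + 1*(I)*conj(1) + 1*(1)*conj(1) + 1*(-I)*conj(1)]
      = (1/4)[(3) + (I) + (1) + (-I)] = 4/4 = 1
  <chi_rho, chi_1> = (1/4)[1*(3)*conj(1) + 1*(I)*conj(I) + 1*(1)*conj(-1) + 1*(-I)*conj(-I)]
      = (1/4)[(3) + (1) + (-1) + (1)] = 4/4 = 1
  <chi_rho, chi_2> = (1/4)[1*(3)*conj(1) + 1*(I)*conj(-1) + 1*(1)*conj(1) + 1*(-I)*conj(-1)]
      = (1/4)[(3) + (-I) + (1) + (I)] = 4/4 = 1
  <chi_rho, chi_3> = (1/4)[1*(3)*conj(1) + 1*(I)*conj(-I) + 1*(1)*conj(-1) + 1*(-I)*conj(I)]
      = (1/4)[(3) + (-1) + (-1) + (-1)] = 0/4 = 0
(Exp terms are combined using exp(i*s)*conj(exp(i*t)) = exp(i*(s-t)), and sums of them are collapsed using the identity that for every m > 1 the m distinct m-th roots of unity sum to 0, e.g. 1 + exp(2*I*pi/3) + exp(-2*I*pi/3) = 0.)
Dimension check: dim(rho) = sum (mult * dim) = 1*1 + 1*1 + 1*1 + 0*1 = 3 = chi_rho(e) = 3.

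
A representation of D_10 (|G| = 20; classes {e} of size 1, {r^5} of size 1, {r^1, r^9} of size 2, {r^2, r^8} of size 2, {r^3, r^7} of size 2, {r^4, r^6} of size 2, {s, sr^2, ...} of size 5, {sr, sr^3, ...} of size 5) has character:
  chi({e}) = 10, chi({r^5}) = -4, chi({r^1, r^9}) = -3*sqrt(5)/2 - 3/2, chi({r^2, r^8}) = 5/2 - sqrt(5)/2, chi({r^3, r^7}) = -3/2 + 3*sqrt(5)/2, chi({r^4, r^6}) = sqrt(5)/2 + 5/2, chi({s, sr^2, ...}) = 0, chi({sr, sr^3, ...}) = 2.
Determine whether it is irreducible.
Not irreducible (reducible): <chi, chi> = 11 > 1.

Solution. <chi, chi> = (1/|G|) sum_C |C| * |chi(C)|^2 = (1/20)[1*|10|^2 + 1*|-4|^2 + 2*|-3*sqrt(5)/2 - 3/2|^2 + 2*|5/2 - sqrt(5)/2|^2 + 2*|-3/2 + 3*sqrt(5)/2|^2 + 2*|sqrt(5)/2 + 5/2|^2 + 5*|0|^2 + 5*|2|^2]
  = (1/20)[(100) + (16) + (9*sqrt(5) + 27) + (15 - 5*sqrt(5)) + (27 - 9*sqrt(5)) + (5*sqrt(5) + 15) + (0) + (20)] = 220/20 = 11.
A character is irreducible iff <chi, chi> = 1, so this representation is reducible.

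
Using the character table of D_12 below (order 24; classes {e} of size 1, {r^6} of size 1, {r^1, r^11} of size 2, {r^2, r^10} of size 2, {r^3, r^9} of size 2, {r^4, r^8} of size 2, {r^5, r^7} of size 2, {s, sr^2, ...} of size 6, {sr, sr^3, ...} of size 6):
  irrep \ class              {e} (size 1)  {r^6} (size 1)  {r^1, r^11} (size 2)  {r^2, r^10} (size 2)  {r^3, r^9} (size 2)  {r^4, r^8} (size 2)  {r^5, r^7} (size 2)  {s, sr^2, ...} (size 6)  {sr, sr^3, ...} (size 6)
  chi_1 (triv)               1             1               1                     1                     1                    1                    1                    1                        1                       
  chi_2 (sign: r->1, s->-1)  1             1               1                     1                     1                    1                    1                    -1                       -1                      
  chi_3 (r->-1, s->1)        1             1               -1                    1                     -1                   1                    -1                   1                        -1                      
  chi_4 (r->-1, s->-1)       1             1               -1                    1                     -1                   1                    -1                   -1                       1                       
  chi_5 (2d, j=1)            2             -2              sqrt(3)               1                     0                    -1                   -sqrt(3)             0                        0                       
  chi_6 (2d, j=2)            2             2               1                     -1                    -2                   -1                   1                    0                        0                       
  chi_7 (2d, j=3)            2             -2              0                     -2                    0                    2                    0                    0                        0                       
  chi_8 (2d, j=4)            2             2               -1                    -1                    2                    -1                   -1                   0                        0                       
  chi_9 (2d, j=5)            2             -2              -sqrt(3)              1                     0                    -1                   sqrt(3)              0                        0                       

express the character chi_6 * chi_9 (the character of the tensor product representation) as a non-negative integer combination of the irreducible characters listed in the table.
chi_6 tensor chi_9 = chi_7 + chi_9 (all other irreducibles have multiplicity 0).

Justification: The character of a tensor product is the pointwise product (chi_6 * chi_9)(C) = chi_6(C) * chi_9(C):
  {e}: (2)*(2), {r^6}: (2)*(-2), {r^1, r^11}: (1)*(-sqrt(3)), {r^2, r^10}: (-1)*(1), {r^3, r^9}: (-2)*(0), {r^4, r^8}: (-1)*(-1), {r^5, r^7}: (1)*(sqrt(3)), {s, sr^2, ...}: (0)*(0), {sr, sr^3, ...}: (0)*(0)
so (chi_6 * chi_9) takes values
  {e} -> 4, {r^6} -> -4, {r^1, r^11} -> -sqrt(3), {r^2, r^10} -> -1, {r^3, r^9} -> 0, {r^4, r^8} -> 1, {r^5, r^7} -> sqrt(3), {s, sr^2, ...} -> 0, {sr, sr^3, ...} -> 0.
Now take the inner product of this character with each irreducible chi from the table, <chi_6*chi_9, chi> = (1/24) sum_C |C| (chi_6*chi_9)(C) conj(chi(C)):
  <chi_6*chi_9, chi_1> = (1/24)[1*(4)*conj(1) + 1*(-4)*conj(1) + 2*(-sqrt(3))*conj(1) + 2*(-1)*conj(1) + 2*(0)*conj(1) + 2*(1)*conj(1) + 2*(sqrt(3))*conj(1) + 6*(0)*conj(1) + 6*(0)*conj(1)]
      = (1/24)[(4) + (-4) + (-2*sqrt(3)) + (-2) + (0) + (2) + (2*sqrt(3)) + (0) + (0)] = 0/24 = 0
  <chi_6*chi_9, chi_2> = (1/24)[1*(4)*conj(1) + 1*(-4)*conj(1) + 2*(-sqrt(3))*conj(1) + 2*(-1)*conj(1) + 2*(0)*conj(1) + 2*(1)*conj(1) + 2*(sqrt(3))*conj(1) + 6*(0)*conj(-1) + 6*(0)*conj(-1)]
      = (1/24)[(4) + (-4) + (-2*sqrt(3)) + (-2) + (0) + (2) + (2*sqrt(3)) + (0) + (0)] = 0/24 = 0
  <chi_6*chi_9, chi_3> = (1/24)[1*(4)*conj(1) + 1*(-4)*conj(1) + 2*(-sqrt(3))*conj(-1) + 2*(-1)*conj(1) + 2*(0)*conj(-1) + 2*(1)*conj(1) + 2*(sqrt(3))*conj(-1) + 6*(0)*conj(1) + 6*(0)*conj(-1)]
      = (1/24)[(4) + (-4) + (2*sqrt(3)) + (-2) + (0) + (2) + (-2*sqrt(3)) + (0) + (0)] = 0/24 = 0
  <chi_6*chi_9, chi_4> = (1/24)[1*(4)*conj(1) + 1*(-4)*conj(1) + 2*(-sqrt(3))*conj(-1) + 2*(-1)*conj(1) + 2*(0)*conj(-1) + 2*(1)*conj(1) + 2*(sqrt(3))*conj(-1) + 6*(0)*conj(-1) + 6*(0)*conj(1)]
      = (1/24)[(4) + (-4) + (2*sqrt(3)) + (-2) + (0) + (2) + (-2*sqrt(3)) + (0) + (0)] = 0/24 = 0
  <chi_6*chi_9, chi_5> = (1/24)[1*(4)*conj(2) + 1*(-4)*conj(-2) + 2*(-sqrt(3))*conj(sqrt(3)) + 2*(-1)*conj(1) + 2*(0)*conj(0) + 2*(1)*conj(-1) + 2*(sqrt(3))*conj(-sqrt(3)) + 6*(0)*conj(0) + 6*(0)*conj(0)]
      = (1/24)[(8) + (8) + (-6) + (-2) + (0) + (-2) + (-6) + (0) + (0)] = 0/24 = 0
  <chi_6*chi_9, chi_6> = (1/24)[1*(4)*conj(2) + 1*(-4)*conj(2) + 2*(-sqrt(3))*conj(1) + 2*(-1)*conj(-1) + 2*(0)*conj(-2) + 2*(1)*conj(-1) + 2*(sqrt(3))*conj(1) + 6*(0)*conj(0) + 6*(0)*conj(0)]
      = (1/24)[(8) + (-8) + (-2*sqrt(3)) + (2) + (0) + (-2) + (2*sqrt(3)) + (0) + (0)] = 0/24 = 0
  <chi_6*chi_9, chi_7> = (1/24)[1*(4)*conj(2) + 1*(-4)*conj(-2) + 2*(-sqrt(3))*conj(0) + 2*(-1)*conj(-2) + 2*(0)*conj(0) + 2*(1)*conj(2) + 2*(sqrt(3))*conj(0) + 6*(0)*conj(0) + 6*(0)*conj(0)]
      = (1/24)[(8) + (8) + (0) + (4) + (0) + (4) + (0) + (0) + (0)] = 24/24 = 1
  <chi_6*chi_9, chi_8> = (1/24)[1*(4)*conj(2) + 1*(-4)*conj(2) + 2*(-sqrt(3))*conj(-1) + 2*(-1)*conj(-1) + 2*(0)*conj(2) + 2*(1)*conj(-1) + 2*(sqrt(3))*conj(-1) + 6*(0)*conj(0) + 6*(0)*conj(0)]
      = (1/24)[(8) + (-8) + (2*sqrt(3)) + (2) + (0) + (-2) + (-2*sqrt(3)) + (0) + (0)] = 0/24 = 0
  <chi_6*chi_9, chi_9> = (1/24)[1*(4)*conj(2) + 1*(-4)*conj(-2) + 2*(-sqrt(3))*conj(-sqrt(3)) + 2*(-1)*conj(1) + 2*(0)*conj(0) + 2*(1)*conj(-1) + 2*(sqrt(3))*conj(sqrt(3)) + 6*(0)*conj(0) + 6*(0)*conj(0)]
      = (1/24)[(8) + (8) + (6) + (-2) + (0) + (-2) + (6) + (0) + (0)] = 24/24 = 1
Hence the multiplicities are chi_7: 1, chi_9: 1. Dimension check: dim(chi_6)*dim(chi_9) = 2*2 = 4 and sum (mult * dim) = 1*2 + 1*2 = 4.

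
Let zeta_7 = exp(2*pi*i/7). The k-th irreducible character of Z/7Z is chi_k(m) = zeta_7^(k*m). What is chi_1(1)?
chi_1(1) = zeta_7^1 = exp(2*I*pi/7)

Why: chi_1(1) = zeta_7^(1*1) = zeta_7^1. Since zeta_7^7 = 1, this equals zeta_7^1 = exp(2*pi*i*1/7) = exp(2*I*pi/7).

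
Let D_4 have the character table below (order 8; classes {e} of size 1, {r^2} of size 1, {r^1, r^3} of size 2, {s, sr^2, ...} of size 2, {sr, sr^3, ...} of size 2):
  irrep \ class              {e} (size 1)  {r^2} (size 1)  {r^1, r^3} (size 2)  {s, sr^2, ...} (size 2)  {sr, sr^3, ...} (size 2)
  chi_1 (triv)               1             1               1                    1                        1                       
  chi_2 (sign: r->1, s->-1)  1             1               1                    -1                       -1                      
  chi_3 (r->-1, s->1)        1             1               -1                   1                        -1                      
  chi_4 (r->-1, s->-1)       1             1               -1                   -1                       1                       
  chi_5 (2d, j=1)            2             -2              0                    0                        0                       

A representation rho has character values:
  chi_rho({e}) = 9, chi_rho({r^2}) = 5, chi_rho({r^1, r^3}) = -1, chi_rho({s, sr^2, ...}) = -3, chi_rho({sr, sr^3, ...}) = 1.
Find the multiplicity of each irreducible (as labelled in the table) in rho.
Multiplicities: chi_1: 1, chi_2: 2, chi_3: 1, chi_4: 3, chi_5: 1.

Why: Use <chi_rho, chi> = (1/|G|) sum_C |C| * chi_rho(C) * conj(chi(C)) with |G| = 8 for each irreducible chi in the table:
  <chi_rho, chi_1> = (1/8)[1*(9)*conj(1) + 1*(5)*conj(1) + 2*(-1)*conj(1) + 2*(-3)*conj(1) + 2*(1)*conj(1)]
      = (1/8)[(9) + (5) + (-2) + (-6) + (2)] = 8/8 = 1
  <chi_rho, chi_2> = (1/8)[1*(9)*conj(1) + 1*(5)*conj(1) + 2*(-1)*conj(1) + 2*(-3)*conj(-1) + 2*(1)*conj(-1)]
      = (1/8)[(9) + (5) + (-2) + (6) + (-2)] = 16/8 = 2
  <chi_rho, chi_3> = (1/8)[1*(9)*conj(1) + 1*(5)*conj(1) + 2*(-1)*conj(-1) + 2*(-3)*conj(1) + 2*(1)*conj(-1)]
      = (1/8)[(9) + (5) + (2) + (-6) + (-2)] = 8/8 = 1
  <chi_rho, chi_4> = (1/8)[1*(9)*conj(1) + 1*(5)*conj(1) + 2*(-1)*conj(-1) + 2*(-3)*conj(-1) + 2*(1)*conj(1)]
      = (1/8)[(9) + (5) + (2) + (6) + (2)] = 24/8 = 3
  <chi_rho, chi_5> = (1/8)[1*(9)*conj(2) + 1*(5)*conj(-2) + 2*(-1)*conj(0) + 2*(-3)*conj(0) + 2*(1)*conj(0)]
      = (1/8)[(18) + (-10) + (0) + (0) + (0)] = 8/8 = 1
Dimension check: dim(rho) = sum (mult * dim) = 1*1 + 2*1 + 1*1 + 3*1 + 1*2 = 9 = chi_rho(e) = 9.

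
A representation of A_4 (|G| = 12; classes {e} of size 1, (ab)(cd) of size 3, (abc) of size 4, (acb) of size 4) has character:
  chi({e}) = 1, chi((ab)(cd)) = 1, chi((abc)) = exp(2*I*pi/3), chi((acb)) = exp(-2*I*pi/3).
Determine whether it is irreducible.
Irreducible: <chi, chi> = 1.

Details: <chi, chi> = (1/|G|) sum_C |C| * |chi(C)|^2 = (1/12)[1*|1|^2 + 3*|1|^2 + 4*|exp(2*I*pi/3)|^2 + 4*|exp(-2*I*pi/3)|^2]
  = (1/12)[(1) + (3) + (4) + (4)] = 12/12 = 1.
(Exp terms are combined using exp(i*s)*conj(exp(i*t)) = exp(i*(s-t)), and sums of them are collapsed using the identity that for every m > 1 the m distinct m-th roots of unity sum to 0, e.g. 1 + exp(2*I*pi/3) + exp(-2*I*pi/3) = 0.)
A character is irreducible iff <chi, chi> = 1, so this representation is irreducible.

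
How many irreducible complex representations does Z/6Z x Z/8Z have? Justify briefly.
48

Reasoning: The number of irreducible complex representations of a finite group equals its number of conjugacy classes. Z/6Z x Z/8Z is abelian of order 48, so every element is its own conjugacy class: 48 classes, so Z/6Z x Z/8Z (order 48) has exactly 48 irreducible complex representations.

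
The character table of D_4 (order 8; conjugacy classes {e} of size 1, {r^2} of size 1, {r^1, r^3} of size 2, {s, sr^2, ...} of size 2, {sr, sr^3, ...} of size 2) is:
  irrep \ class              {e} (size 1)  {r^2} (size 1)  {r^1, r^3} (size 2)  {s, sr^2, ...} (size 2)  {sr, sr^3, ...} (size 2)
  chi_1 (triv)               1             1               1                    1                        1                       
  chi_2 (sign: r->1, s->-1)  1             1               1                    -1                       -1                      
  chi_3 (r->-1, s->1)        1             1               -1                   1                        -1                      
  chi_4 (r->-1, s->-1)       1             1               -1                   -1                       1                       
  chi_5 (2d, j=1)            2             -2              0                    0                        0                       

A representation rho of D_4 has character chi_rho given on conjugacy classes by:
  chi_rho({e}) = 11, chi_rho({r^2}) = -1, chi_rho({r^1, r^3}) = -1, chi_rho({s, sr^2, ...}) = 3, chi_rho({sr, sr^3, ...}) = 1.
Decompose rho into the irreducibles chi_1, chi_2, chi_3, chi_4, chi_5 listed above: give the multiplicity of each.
Multiplicities: chi_1: 2, chi_2: 0, chi_3: 2, chi_4: 1, chi_5: 3.

Solution. Use <chi_rho, chi> = (1/|G|) sum_C |C| * chi_rho(C) * conj(chi(C)) with |G| = 8 for each irreducible chi in the table:
  <chi_rho, chi_1> = (1/8)[1*(11)*conj(1) + 1*(-1)*conj(1) + 2*(-1)*conj(1) + 2*(3)*conj(1) + 2*(1)*conj(1)]
      = (1/8)[(11) + (-1) + (-2) + (6) + (2)] = 16/8 = 2
  <chi_rho, chi_2> = (1/8)[1*(11)*conj(1) + 1*(-1)*conj(1) + 2*(-1)*conj(1) + 2*(3)*conj(-1) + 2*(1)*conj(-1)]
      = (1/8)[(11) + (-1) + (-2) + (-6) + (-2)] = 0/8 = 0
  <chi_rho, chi_3> = (1/8)[1*(11)*conj(1) + 1*(-1)*conj(1) + 2*(-1)*conj(-1) + 2*(3)*conj(1) + 2*(1)*conj(-1)]
      = (1/8)[(11) + (-1) + (2) + (6) + (-2)] = 16/8 = 2
  <chi_rho, chi_4> = (1/8)[1*(11)*conj(1) + 1*(-1)*conj(1) + 2*(-1)*conj(-1) + 2*(3)*conj(-1) + 2*(1)*conj(1)]
      = (1/8)[(11) + (-1) + (2) + (-6) + (2)] = 8/8 = 1
  <chi_rho, chi_5> = (1/8)[1*(11)*conj(2) + 1*(-1)*conj(-2) + 2*(-1)*conj(0) + 2*(3)*conj(0) + 2*(1)*conj(0)]
      = (1/8)[(22) + (2) + (0) + (0) + (0)] = 24/8 = 3
Dimension check: dim(rho) = sum (mult * dim) = 2*1 + 0*1 + 2*1 + 1*1 + 3*2 = 11 = chi_rho(e) = 11.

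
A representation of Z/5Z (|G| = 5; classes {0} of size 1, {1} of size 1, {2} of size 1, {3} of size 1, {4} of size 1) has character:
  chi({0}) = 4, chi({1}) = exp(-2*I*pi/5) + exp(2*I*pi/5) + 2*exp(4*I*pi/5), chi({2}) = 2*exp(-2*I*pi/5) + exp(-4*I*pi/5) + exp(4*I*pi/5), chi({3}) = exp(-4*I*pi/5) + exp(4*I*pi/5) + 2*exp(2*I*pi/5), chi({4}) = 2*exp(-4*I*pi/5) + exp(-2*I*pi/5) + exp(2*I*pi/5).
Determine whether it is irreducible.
Not irreducible (reducible): <chi, chi> = 6 > 1.

Derivation: <chi, chi> = (1/|G|) sum_C |C| * |chi(C)|^2 = (1/5)[1*|4|^2 + 1*|exp(-2*I*pi/5) + exp(2*I*pi/5) + 2*exp(4*I*pi/5)|^2 + 1*|2*exp(-2*I*pi/5) + exp(-4*I*pi/5) + exp(4*I*pi/5)|^2 + 1*|exp(-4*I*pi/5) + exp(4*I*pi/5) + 2*exp(2*I*pi/5)|^2 + 1*|2*exp(-4*I*pi/5) + exp(-2*I*pi/5) + exp(2*I*pi/5)|^2]
  = (1/5)[(16) + (6 + 2*exp(-2*I*pi/5) + 3*exp(-4*I*pi/5) + 3*exp(4*I*pi/5) + 2*exp(2*I*pi/5)) + (6 + 3*exp(-2*I*pi/5) + 2*exp(-4*I*pi/5) + 2*exp(4*I*pi/5) + 3*exp(2*I*pi/5)) + (6 + 3*exp(-2*I*pi/5) + 2*exp(-4*I*pi/5) + 2*exp(4*I*pi/5) + 3*exp(2*I*pi/5)) + (6 + 2*exp(-2*I*pi/5) + 3*exp(-4*I*pi/5) + 3*exp(4*I*pi/5) + 2*exp(2*I*pi/5))] = 30/5 = 6.
(Exp terms are combined using exp(i*s)*conj(exp(i*t)) = exp(i*(s-t)), and sums of them are collapsed using the identity that for every m > 1 the m distinct m-th roots of unity sum to 0, e.g. 1 + exp(2*I*pi/3) + exp(-2*I*pi/3) = 0.)
A character is irreducible iff <chi, chi> = 1, so this representation is reducible.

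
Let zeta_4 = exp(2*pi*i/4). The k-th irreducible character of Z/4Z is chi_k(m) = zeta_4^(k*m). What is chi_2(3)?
chi_2(3) = zeta_4^6 = -1

Working: chi_2(3) = zeta_4^(2*3) = zeta_4^6. Since zeta_4^4 = 1, this equals zeta_4^2 = exp(2*pi*i*2/4) = -1.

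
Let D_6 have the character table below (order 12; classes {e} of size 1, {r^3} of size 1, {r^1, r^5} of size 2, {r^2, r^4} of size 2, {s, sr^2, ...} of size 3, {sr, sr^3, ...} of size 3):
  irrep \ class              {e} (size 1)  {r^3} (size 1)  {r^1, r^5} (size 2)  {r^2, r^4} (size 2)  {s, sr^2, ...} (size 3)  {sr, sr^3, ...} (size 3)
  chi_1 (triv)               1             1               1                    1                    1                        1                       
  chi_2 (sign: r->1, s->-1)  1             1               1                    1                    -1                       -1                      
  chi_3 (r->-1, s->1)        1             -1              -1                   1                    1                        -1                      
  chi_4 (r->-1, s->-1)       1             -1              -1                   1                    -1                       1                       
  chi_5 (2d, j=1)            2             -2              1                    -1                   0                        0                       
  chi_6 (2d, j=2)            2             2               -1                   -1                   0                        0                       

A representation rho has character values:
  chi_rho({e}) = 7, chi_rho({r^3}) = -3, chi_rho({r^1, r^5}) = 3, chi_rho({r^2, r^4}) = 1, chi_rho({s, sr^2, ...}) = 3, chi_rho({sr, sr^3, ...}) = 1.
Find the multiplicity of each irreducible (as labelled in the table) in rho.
Multiplicities: chi_1: 2, chi_2: 0, chi_3: 1, chi_4: 0, chi_5: 2, chi_6: 0.

Working: Use <chi_rho, chi> = (1/|G|) sum_C |C| * chi_rho(C) * conj(chi(C)) with |G| = 12 for each irreducible chi in the table:
  <chi_rho, chi_1> = (1/12)[1*(7)*conj(1) + 1*(-3)*conj(1) + 2*(3)*conj(1) + 2*(1)*conj(1) + 3*(3)*conj(1) + 3*(1)*conj(1)]
      = (1/12)[(7) + (-3) + (6) + (2) + (9) + (3)] = 24/12 = 2
  <chi_rho, chi_2> = (1/12)[1*(7)*conj(1) + 1*(-3)*conj(1) + 2*(3)*conj(1) + 2*(1)*conj(1) + 3*(3)*conj(-1) + 3*(1)*conj(-1)]
      = (1/12)[(7) + (-3) + (6) + (2) + (-9) + (-3)] = 0/12 = 0
  <chi_rho, chi_3> = (1/12)[1*(7)*conj(1) + 1*(-3)*conj(-1) + 2*(3)*conj(-1) + 2*(1)*conj(1) + 3*(3)*conj(1) + 3*(1)*conj(-1)]
      = (1/12)[(7) + (3) + (-6) + (2) + (9) + (-3)] = 12/12 = 1
  <chi_rho, chi_4> = (1/12)[1*(7)*conj(1) + 1*(-3)*conj(-1) + 2*(3)*conj(-1) + 2*(1)*conj(1) + 3*(3)*conj(-1) + 3*(1)*conj(1)]
      = (1/12)[(7) + (3) + (-6) + (2) + (-9) + (3)] = 0/12 = 0
  <chi_rho, chi_5> = (1/12)[1*(7)*conj(2) + 1*(-3)*conj(-2) + 2*(3)*conj(1) + 2*(1)*conj(-1) + 3*(3)*conj(0) + 3*(1)*conj(0)]
      = (1/12)[(14) + (6) + (6) + (-2) + (0) + (0)] = 24/12 = 2
  <chi_rho, chi_6> = (1/12)[1*(7)*conj(2) + 1*(-3)*conj(2) + 2*(3)*conj(-1) + 2*(1)*conj(-1) + 3*(3)*conj(0) + 3*(1)*conj(0)]
      = (1/12)[(14) + (-6) + (-6) + (-2) + (0) + (0)] = 0/12 = 0
Dimension check: dim(rho) = sum (mult * dim) = 2*1 + 0*1 + 1*1 + 0*1 + 2*2 + 0*2 = 7 = chi_rho(e) = 7.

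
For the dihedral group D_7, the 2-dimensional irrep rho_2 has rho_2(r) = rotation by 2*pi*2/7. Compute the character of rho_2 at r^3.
chi_{rho_2}(r^3) = 2*cos(2*pi*2*3/7) = 2*cos(2*pi/7)

Derivation: rho_2(r^3) is rotation by angle 2*pi*2*3/7, whose trace is 2*cos(2*pi*2*3/7) = 2*cos(2*pi/7).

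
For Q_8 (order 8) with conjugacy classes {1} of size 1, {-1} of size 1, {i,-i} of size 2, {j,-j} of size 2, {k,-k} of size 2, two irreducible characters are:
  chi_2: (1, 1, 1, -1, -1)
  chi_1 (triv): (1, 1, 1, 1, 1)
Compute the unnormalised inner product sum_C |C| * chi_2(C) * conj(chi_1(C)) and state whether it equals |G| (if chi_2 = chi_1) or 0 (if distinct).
Sum = 0; so <chi_2, chi_1> = 0 (distinct irreducibles are orthogonal).

Working: Compute term by term over conjugacy classes (|C| * chi_2(C) * conj(chi_1(C))):
  1*(1)*conj(1) + 1*(1)*conj(1) + 2*(1)*conj(1) + 2*(-1)*conj(1) + 2*(-1)*conj(1)
  = (1) + (1) + (2) + (-2) + (-2)
  = 0.
Dividing by |G| = 8 gives 0/8 = 0, matching the row-orthogonality relation <chi_2, chi_1> = [chi_2 = chi_1].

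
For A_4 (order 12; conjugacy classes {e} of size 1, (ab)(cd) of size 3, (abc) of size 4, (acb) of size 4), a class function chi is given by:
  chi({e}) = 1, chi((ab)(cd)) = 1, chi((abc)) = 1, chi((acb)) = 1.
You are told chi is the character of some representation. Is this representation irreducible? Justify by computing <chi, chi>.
Irreducible: <chi, chi> = 1.

Explanation: <chi, chi> = (1/|G|) sum_C |C| * |chi(C)|^2 = (1/12)[1*|1|^2 + 3*|1|^2 + 4*|1|^2 + 4*|1|^2]
  = (1/12)[(1) + (3) + (4) + (4)] = 12/12 = 1.
(Exp terms are combined using exp(i*s)*conj(exp(i*t)) = exp(i*(s-t)), and sums of them are collapsed using the identity that for every m > 1 the m distinct m-th roots of unity sum to 0, e.g. 1 + exp(2*I*pi/3) + exp(-2*I*pi/3) = 0.)
A character is irreducible iff <chi, chi> = 1, so this representation is irreducible.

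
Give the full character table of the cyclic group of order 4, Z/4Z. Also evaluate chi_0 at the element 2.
Character table of Z/4Z (irreps indexed chi_0,...,chi_3 with chi_k(m) = zeta_4^(k*m), zeta_4 = exp(2*pi*i/4)):
  irrep \ class  {0} (size 1)  {1} (size 1)  {2} (size 1)  {3} (size 1)
  chi_0          1             1             1             1           
  chi_1          1             I             -1            -I          
  chi_2          1             -1            1             -1          
  chi_3          1             -I            -1            I           

Spot check: chi_0(2) = zeta_4^(0*2) = zeta_4^0 = 1.

Justification: Z/4Z is abelian, so all 4 irreducible complex representations are 1-dimensional. They are given by chi_k(m) = zeta_4^(k*m) for k = 0,...,3. Row orthogonality: sum_m chi_k(m) conj(chi_l(m)) = 4 * [k = l].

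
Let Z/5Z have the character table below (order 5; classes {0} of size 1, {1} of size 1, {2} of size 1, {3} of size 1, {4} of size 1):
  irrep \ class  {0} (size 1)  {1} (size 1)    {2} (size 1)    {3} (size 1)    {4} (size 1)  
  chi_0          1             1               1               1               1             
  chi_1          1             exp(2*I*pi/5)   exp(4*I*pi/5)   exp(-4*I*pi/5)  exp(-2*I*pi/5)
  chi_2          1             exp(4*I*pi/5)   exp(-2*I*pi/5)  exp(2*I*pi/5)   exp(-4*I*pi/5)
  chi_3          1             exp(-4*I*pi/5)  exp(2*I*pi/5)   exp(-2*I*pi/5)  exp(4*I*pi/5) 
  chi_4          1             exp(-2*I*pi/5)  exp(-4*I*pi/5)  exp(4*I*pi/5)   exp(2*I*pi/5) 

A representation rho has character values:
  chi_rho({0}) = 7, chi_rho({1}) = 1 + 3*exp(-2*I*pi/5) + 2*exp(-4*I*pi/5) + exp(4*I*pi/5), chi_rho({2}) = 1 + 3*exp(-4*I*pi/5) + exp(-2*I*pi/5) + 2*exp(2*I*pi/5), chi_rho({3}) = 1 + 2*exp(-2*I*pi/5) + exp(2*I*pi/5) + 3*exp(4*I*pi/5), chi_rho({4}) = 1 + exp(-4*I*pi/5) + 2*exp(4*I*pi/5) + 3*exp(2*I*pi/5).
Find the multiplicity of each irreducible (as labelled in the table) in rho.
Multiplicities: chi_0: 1, chi_1: 0, chi_2: 1, chi_3: 2, chi_4: 3.

Working: Use <chi_rho, chi> = (1/|G|) sum_C |C| * chi_rho(C) * conj(chi(C)) with |G| = 5 for each irreducible chi in the table:
  <chi_rho, chi_0> = (1/5)[1*(7)*conj(1) + 1*(1 + 3*exp(-2*I*pi/5) + 2*exp(-4*I*pi/5) + exp(4*I*pi/5))*conj(1) + 1*(1 + 3*exp(-4*I*pi/5) + exp(-2*I*pi/5) + 2*exp(2*I*pi/5))*conj(1) + 1*(1 + 2*exp(-2*I*pi/5) + exp(2*I*pi/5) + 3*exp(4*I*pi/5))*conj(1) + 1*(1 + exp(-4*I*pi/5) + 2*exp(4*I*pi/5) + 3*exp(2*I*pi/5))*conj(1)]
      = (1/5)[(7) + (1 + 3*exp(-2*I*pi/5) + 2*exp(-4*I*pi/5) + exp(4*I*pi/5)) + (1 + 3*exp(-4*I*pi/5) + exp(-2*I*pi/5) + 2*exp(2*I*pi/5)) + (1 + 2*exp(-2*I*pi/5) + exp(2*I*pi/5) + 3*exp(4*I*pi/5)) + (1 + exp(-4*I*pi/5) + 2*exp(4*I*pi/5) + 3*exp(2*I*pi/5))] = 5/5 = 1
  <chi_rho, chi_1> = (1/5)[1*(7)*conj(1) + 1*(1 + 3*exp(-2*I*pi/5) + 2*exp(-4*I*pi/5) + exp(4*I*pi/5))*conj(exp(2*I*pi/5)) + 1*(1 + 3*exp(-4*I*pi/5) + exp(-2*I*pi/5) + 2*exp(2*I*pi/5))*conj(exp(4*I*pi/5)) + 1*(1 + 2*exp(-2*I*pi/5) + exp(2*I*pi/5) + 3*exp(4*I*pi/5))*conj(exp(-4*I*pi/5)) + 1*(1 + exp(-4*I*pi/5) + 2*exp(4*I*pi/5) + 3*exp(2*I*pi/5))*conj(exp(-2*I*pi/5))]
      = (1/5)[(7) + (3*exp(-4*I*pi/5) + exp(-2*I*pi/5) + exp(2*I*pi/5) + 2*exp(4*I*pi/5)) + (2*exp(-2*I*pi/5) + exp(-4*I*pi/5) + exp(4*I*pi/5) + 3*exp(2*I*pi/5)) + (3*exp(-2*I*pi/5) + exp(-4*I*pi/5) + exp(4*I*pi/5) + 2*exp(2*I*pi/5)) + (2*exp(-4*I*pi/5) + exp(-2*I*pi/5) + exp(2*I*pi/5) + 3*exp(4*I*pi/5))] = 0/5 = 0
  <chi_rho, chi_2> = (1/5)[1*(7)*conj(1) + 1*(1 + 3*exp(-2*I*pi/5) + 2*exp(-4*I*pi/5) + exp(4*I*pi/5))*conj(exp(4*I*pi/5)) + 1*(1 + 3*exp(-4*I*pi/5) + exp(-2*I*pi/5) + 2*exp(2*I*pi/5))*conj(exp(-2*I*pi/5)) + 1*(1 + 2*exp(-2*I*pi/5) + exp(2*I*pi/5) + 3*exp(4*I*pi/5))*conj(exp(2*I*pi/5)) + 1*(1 + exp(-4*I*pi/5) + 2*exp(4*I*pi/5) + 3*exp(2*I*pi/5))*conj(exp(-4*I*pi/5))]
      = (1/5)[(7) + (1 + exp(-4*I*pi/5) + 3*exp(4*I*pi/5) + 2*exp(2*I*pi/5)) + (1 + 3*exp(-2*I*pi/5) + exp(2*I*pi/5) + 2*exp(4*I*pi/5)) + (1 + 2*exp(-4*I*pi/5) + exp(-2*I*pi/5) + 3*exp(2*I*pi/5)) + (1 + 2*exp(-2*I*pi/5) + 3*exp(-4*I*pi/5) + exp(4*I*pi/5))] = 5/5 = 1
  <chi_rho, chi_3> = (1/5)[1*(7)*conj(1) + 1*(1 + 3*exp(-2*I*pi/5) + 2*exp(-4*I*pi/5) + exp(4*I*pi/5))*conj(exp(-4*I*pi/5)) + 1*(1 + 3*exp(-4*I*pi/5) + exp(-2*I*pi/5) + 2*exp(2*I*pi/5))*conj(exp(2*I*pi/5)) + 1*(1 + 2*exp(-2*I*pi/5) + exp(2*I*pi/5) + 3*exp(4*I*pi/5))*conj(exp(-2*I*pi/5)) + 1*(1 + exp(-4*I*pi/5) + 2*exp(4*I*pi/5) + 3*exp(2*I*pi/5))*conj(exp(4*I*pi/5))]
      = (1/5)[(7) + (2 + exp(-2*I*pi/5) + exp(4*I*pi/5) + 3*exp(2*I*pi/5)) + (2 + exp(-2*I*pi/5) + exp(-4*I*pi/5) + 3*exp(4*I*pi/5)) + (2 + 3*exp(-4*I*pi/5) + exp(4*I*pi/5) + exp(2*I*pi/5)) + (2 + 3*exp(-2*I*pi/5) + exp(-4*I*pi/5) + exp(2*I*pi/5))] = 10/5 = 2
  <chi_rho, chi_4> = (1/5)[1*(7)*conj(1) + 1*(1 + 3*exp(-2*I*pi/5) + 2*exp(-4*I*pi/5) + exp(4*I*pi/5))*conj(exp(-2*I*pi/5)) + 1*(1 + 3*exp(-4*I*pi/5) + exp(-2*I*pi/5) + 2*exp(2*I*pi/5))*conj(exp(-4*I*pi/5)) + 1*(1 + 2*exp(-2*I*pi/5) + exp(2*I*pi/5) + 3*exp(4*I*pi/5))*conj(exp(4*I*pi/5)) + 1*(1 + exp(-4*I*pi/5) + 2*exp(4*I*pi/5) + 3*exp(2*I*pi/5))*conj(exp(2*I*pi/5))]
      = (1/5)[(7) + (3 + 2*exp(-2*I*pi/5) + exp(-4*I*pi/5) + exp(2*I*pi/5)) + (3 + 2*exp(-4*I*pi/5) + exp(4*I*pi/5) + exp(2*I*pi/5)) + (3 + exp(-2*I*pi/5) + exp(-4*I*pi/5) + 2*exp(4*I*pi/5)) + (3 + exp(-2*I*pi/5) + exp(4*I*pi/5) + 2*exp(2*I*pi/5))] = 15/5 = 3
(Exp terms are combined using exp(i*s)*conj(exp(i*t)) = exp(i*(s-t)), and sums of them are collapsed using the identity that for every m > 1 the m distinct m-th roots of unity sum to 0, e.g. 1 + exp(2*I*pi/3) + exp(-2*I*pi/3) = 0.)
Dimension check: dim(rho) = sum (mult * dim) = 1*1 + 0*1 + 1*1 + 2*1 + 3*1 = 7 = chi_rho(e) = 7.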